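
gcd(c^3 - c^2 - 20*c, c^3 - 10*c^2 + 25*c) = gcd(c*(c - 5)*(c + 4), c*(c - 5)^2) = c^2 - 5*c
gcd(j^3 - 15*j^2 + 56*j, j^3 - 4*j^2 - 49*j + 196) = j - 7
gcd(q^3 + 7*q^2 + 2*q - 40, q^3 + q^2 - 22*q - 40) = q + 4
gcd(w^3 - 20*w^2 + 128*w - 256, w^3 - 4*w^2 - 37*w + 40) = w - 8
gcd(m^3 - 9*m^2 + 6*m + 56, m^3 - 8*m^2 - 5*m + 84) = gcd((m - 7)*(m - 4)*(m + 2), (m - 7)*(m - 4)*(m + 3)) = m^2 - 11*m + 28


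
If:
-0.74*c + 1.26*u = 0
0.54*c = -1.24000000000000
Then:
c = -2.30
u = -1.35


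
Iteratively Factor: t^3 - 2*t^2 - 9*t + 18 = (t + 3)*(t^2 - 5*t + 6) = (t - 2)*(t + 3)*(t - 3)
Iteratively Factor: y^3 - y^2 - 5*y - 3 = (y - 3)*(y^2 + 2*y + 1) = (y - 3)*(y + 1)*(y + 1)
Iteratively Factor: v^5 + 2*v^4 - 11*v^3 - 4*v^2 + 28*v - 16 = (v + 2)*(v^4 - 11*v^2 + 18*v - 8) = (v - 1)*(v + 2)*(v^3 + v^2 - 10*v + 8) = (v - 1)^2*(v + 2)*(v^2 + 2*v - 8) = (v - 1)^2*(v + 2)*(v + 4)*(v - 2)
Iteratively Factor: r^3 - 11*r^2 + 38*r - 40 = (r - 2)*(r^2 - 9*r + 20) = (r - 5)*(r - 2)*(r - 4)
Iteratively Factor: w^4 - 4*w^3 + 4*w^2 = (w)*(w^3 - 4*w^2 + 4*w) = w*(w - 2)*(w^2 - 2*w) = w*(w - 2)^2*(w)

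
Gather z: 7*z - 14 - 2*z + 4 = 5*z - 10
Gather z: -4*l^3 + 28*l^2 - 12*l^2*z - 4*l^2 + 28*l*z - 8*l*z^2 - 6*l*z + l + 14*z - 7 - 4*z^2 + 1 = -4*l^3 + 24*l^2 + l + z^2*(-8*l - 4) + z*(-12*l^2 + 22*l + 14) - 6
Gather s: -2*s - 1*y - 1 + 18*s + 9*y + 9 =16*s + 8*y + 8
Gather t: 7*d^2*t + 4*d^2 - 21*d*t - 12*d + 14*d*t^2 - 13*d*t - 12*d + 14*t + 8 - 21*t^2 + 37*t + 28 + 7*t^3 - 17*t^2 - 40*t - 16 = 4*d^2 - 24*d + 7*t^3 + t^2*(14*d - 38) + t*(7*d^2 - 34*d + 11) + 20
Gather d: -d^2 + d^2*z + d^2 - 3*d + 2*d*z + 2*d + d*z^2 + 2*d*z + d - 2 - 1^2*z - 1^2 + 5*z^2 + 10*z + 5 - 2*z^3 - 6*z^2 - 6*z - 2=d^2*z + d*(z^2 + 4*z) - 2*z^3 - z^2 + 3*z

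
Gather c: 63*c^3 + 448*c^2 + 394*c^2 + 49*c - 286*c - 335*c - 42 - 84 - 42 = 63*c^3 + 842*c^2 - 572*c - 168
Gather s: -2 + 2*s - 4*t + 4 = 2*s - 4*t + 2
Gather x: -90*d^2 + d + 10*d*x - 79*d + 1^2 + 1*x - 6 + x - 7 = -90*d^2 - 78*d + x*(10*d + 2) - 12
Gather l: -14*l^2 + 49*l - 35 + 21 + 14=-14*l^2 + 49*l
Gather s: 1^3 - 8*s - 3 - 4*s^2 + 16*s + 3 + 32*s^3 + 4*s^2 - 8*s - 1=32*s^3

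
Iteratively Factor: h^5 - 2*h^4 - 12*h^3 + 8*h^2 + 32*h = (h)*(h^4 - 2*h^3 - 12*h^2 + 8*h + 32) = h*(h + 2)*(h^3 - 4*h^2 - 4*h + 16) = h*(h + 2)^2*(h^2 - 6*h + 8) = h*(h - 2)*(h + 2)^2*(h - 4)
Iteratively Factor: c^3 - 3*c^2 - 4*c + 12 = (c - 3)*(c^2 - 4) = (c - 3)*(c - 2)*(c + 2)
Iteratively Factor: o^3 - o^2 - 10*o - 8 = (o + 2)*(o^2 - 3*o - 4) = (o + 1)*(o + 2)*(o - 4)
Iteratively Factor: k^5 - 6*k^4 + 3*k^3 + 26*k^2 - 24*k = (k - 1)*(k^4 - 5*k^3 - 2*k^2 + 24*k) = (k - 3)*(k - 1)*(k^3 - 2*k^2 - 8*k) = (k - 4)*(k - 3)*(k - 1)*(k^2 + 2*k) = (k - 4)*(k - 3)*(k - 1)*(k + 2)*(k)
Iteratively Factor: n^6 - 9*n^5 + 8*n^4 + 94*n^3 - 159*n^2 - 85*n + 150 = (n - 1)*(n^5 - 8*n^4 + 94*n^2 - 65*n - 150) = (n - 5)*(n - 1)*(n^4 - 3*n^3 - 15*n^2 + 19*n + 30) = (n - 5)*(n - 1)*(n + 3)*(n^3 - 6*n^2 + 3*n + 10) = (n - 5)*(n - 2)*(n - 1)*(n + 3)*(n^2 - 4*n - 5) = (n - 5)^2*(n - 2)*(n - 1)*(n + 3)*(n + 1)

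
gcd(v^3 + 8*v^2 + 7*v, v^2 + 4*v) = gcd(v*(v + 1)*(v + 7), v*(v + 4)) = v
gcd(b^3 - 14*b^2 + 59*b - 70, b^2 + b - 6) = b - 2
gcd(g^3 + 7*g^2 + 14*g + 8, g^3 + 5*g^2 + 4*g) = g^2 + 5*g + 4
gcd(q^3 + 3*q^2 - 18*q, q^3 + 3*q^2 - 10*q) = q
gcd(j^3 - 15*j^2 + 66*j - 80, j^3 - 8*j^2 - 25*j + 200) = j^2 - 13*j + 40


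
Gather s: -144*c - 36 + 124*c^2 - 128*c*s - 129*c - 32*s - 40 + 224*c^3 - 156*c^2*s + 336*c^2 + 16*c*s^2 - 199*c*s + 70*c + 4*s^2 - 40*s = 224*c^3 + 460*c^2 - 203*c + s^2*(16*c + 4) + s*(-156*c^2 - 327*c - 72) - 76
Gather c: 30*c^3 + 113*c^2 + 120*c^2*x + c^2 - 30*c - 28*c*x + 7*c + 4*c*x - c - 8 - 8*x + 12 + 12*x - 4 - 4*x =30*c^3 + c^2*(120*x + 114) + c*(-24*x - 24)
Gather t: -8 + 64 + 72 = 128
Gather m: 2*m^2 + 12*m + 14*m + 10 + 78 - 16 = 2*m^2 + 26*m + 72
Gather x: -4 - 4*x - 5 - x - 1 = -5*x - 10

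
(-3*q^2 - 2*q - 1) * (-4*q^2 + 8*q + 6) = 12*q^4 - 16*q^3 - 30*q^2 - 20*q - 6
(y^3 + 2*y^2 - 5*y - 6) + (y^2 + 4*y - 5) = y^3 + 3*y^2 - y - 11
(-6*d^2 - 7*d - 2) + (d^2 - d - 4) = -5*d^2 - 8*d - 6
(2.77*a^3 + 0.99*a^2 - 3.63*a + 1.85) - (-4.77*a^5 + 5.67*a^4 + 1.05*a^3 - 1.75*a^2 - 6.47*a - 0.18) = 4.77*a^5 - 5.67*a^4 + 1.72*a^3 + 2.74*a^2 + 2.84*a + 2.03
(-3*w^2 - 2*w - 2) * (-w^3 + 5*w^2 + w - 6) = 3*w^5 - 13*w^4 - 11*w^3 + 6*w^2 + 10*w + 12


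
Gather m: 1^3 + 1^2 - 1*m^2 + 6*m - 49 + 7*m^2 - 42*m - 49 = 6*m^2 - 36*m - 96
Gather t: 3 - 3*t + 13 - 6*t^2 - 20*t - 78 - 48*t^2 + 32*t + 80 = -54*t^2 + 9*t + 18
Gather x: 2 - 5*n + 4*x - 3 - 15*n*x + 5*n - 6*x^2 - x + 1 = -6*x^2 + x*(3 - 15*n)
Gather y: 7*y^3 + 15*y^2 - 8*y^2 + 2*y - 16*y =7*y^3 + 7*y^2 - 14*y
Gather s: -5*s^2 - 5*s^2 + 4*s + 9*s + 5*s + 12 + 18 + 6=-10*s^2 + 18*s + 36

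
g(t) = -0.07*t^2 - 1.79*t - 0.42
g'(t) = -0.14*t - 1.79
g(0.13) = -0.65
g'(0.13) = -1.81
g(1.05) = -2.38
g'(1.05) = -1.94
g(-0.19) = -0.08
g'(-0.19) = -1.76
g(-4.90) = 6.67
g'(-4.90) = -1.10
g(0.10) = -0.60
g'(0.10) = -1.80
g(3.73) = -8.07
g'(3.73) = -2.31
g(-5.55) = 7.36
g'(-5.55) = -1.01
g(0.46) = -1.26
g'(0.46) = -1.85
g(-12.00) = 10.98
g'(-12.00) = -0.11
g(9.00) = -22.20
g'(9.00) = -3.05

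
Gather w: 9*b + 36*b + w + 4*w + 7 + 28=45*b + 5*w + 35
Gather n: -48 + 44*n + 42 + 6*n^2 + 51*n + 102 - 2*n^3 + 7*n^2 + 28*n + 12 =-2*n^3 + 13*n^2 + 123*n + 108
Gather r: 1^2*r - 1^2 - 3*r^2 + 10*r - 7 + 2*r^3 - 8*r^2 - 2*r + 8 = 2*r^3 - 11*r^2 + 9*r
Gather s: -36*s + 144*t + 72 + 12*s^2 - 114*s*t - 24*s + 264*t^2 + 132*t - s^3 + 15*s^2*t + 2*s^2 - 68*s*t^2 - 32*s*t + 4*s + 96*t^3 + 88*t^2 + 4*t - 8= -s^3 + s^2*(15*t + 14) + s*(-68*t^2 - 146*t - 56) + 96*t^3 + 352*t^2 + 280*t + 64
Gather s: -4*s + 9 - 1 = 8 - 4*s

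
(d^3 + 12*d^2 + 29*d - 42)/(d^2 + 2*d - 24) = (d^2 + 6*d - 7)/(d - 4)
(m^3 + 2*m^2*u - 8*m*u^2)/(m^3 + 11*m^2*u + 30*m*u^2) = (m^2 + 2*m*u - 8*u^2)/(m^2 + 11*m*u + 30*u^2)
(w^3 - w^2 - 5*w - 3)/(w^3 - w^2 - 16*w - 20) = (-w^3 + w^2 + 5*w + 3)/(-w^3 + w^2 + 16*w + 20)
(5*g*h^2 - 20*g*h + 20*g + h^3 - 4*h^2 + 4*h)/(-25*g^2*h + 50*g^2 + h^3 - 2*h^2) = (2 - h)/(5*g - h)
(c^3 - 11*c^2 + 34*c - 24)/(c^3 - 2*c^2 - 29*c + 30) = (c - 4)/(c + 5)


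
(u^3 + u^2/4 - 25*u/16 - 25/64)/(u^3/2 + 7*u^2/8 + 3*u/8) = (64*u^3 + 16*u^2 - 100*u - 25)/(8*u*(4*u^2 + 7*u + 3))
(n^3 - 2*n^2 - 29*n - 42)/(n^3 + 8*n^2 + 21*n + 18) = (n - 7)/(n + 3)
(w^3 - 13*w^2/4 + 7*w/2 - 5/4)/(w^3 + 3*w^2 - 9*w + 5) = (w - 5/4)/(w + 5)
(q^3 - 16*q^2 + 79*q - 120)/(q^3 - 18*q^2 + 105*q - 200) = (q - 3)/(q - 5)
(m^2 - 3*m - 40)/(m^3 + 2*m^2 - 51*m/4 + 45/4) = 4*(m - 8)/(4*m^2 - 12*m + 9)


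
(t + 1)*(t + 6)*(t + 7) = t^3 + 14*t^2 + 55*t + 42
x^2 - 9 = (x - 3)*(x + 3)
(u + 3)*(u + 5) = u^2 + 8*u + 15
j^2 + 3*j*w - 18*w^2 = (j - 3*w)*(j + 6*w)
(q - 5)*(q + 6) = q^2 + q - 30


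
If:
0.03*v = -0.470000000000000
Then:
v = -15.67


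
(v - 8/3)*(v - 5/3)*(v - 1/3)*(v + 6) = v^4 + 4*v^3/3 - 199*v^2/9 + 914*v/27 - 80/9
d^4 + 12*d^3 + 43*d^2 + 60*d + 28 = (d + 1)*(d + 2)^2*(d + 7)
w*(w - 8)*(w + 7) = w^3 - w^2 - 56*w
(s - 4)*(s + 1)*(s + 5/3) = s^3 - 4*s^2/3 - 9*s - 20/3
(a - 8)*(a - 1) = a^2 - 9*a + 8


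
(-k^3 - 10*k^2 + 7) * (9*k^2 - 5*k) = -9*k^5 - 85*k^4 + 50*k^3 + 63*k^2 - 35*k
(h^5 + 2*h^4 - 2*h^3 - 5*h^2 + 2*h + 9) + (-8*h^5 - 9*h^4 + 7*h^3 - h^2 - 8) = -7*h^5 - 7*h^4 + 5*h^3 - 6*h^2 + 2*h + 1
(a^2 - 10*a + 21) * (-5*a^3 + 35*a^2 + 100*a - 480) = -5*a^5 + 85*a^4 - 355*a^3 - 745*a^2 + 6900*a - 10080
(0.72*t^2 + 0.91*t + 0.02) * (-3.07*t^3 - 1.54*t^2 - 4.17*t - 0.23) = -2.2104*t^5 - 3.9025*t^4 - 4.4652*t^3 - 3.9911*t^2 - 0.2927*t - 0.0046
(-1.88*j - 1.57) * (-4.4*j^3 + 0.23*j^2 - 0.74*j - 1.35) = 8.272*j^4 + 6.4756*j^3 + 1.0301*j^2 + 3.6998*j + 2.1195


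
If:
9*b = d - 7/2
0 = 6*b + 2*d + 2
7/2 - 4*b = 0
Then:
No Solution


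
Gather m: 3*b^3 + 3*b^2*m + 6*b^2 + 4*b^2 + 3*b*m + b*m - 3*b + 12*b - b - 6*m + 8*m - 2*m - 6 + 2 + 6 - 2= 3*b^3 + 10*b^2 + 8*b + m*(3*b^2 + 4*b)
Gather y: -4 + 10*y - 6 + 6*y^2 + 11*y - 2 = 6*y^2 + 21*y - 12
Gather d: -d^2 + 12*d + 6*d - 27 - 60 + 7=-d^2 + 18*d - 80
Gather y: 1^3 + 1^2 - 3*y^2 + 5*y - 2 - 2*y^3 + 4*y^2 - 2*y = -2*y^3 + y^2 + 3*y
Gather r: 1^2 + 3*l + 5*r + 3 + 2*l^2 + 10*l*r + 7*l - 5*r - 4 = 2*l^2 + 10*l*r + 10*l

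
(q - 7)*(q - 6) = q^2 - 13*q + 42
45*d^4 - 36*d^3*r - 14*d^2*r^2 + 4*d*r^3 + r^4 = (-3*d + r)*(-d + r)*(3*d + r)*(5*d + r)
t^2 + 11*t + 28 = (t + 4)*(t + 7)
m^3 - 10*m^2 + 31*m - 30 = (m - 5)*(m - 3)*(m - 2)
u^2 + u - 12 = (u - 3)*(u + 4)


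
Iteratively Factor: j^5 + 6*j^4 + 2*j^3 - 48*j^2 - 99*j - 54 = (j + 3)*(j^4 + 3*j^3 - 7*j^2 - 27*j - 18) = (j - 3)*(j + 3)*(j^3 + 6*j^2 + 11*j + 6) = (j - 3)*(j + 2)*(j + 3)*(j^2 + 4*j + 3) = (j - 3)*(j + 2)*(j + 3)^2*(j + 1)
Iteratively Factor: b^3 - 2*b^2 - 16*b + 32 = (b - 4)*(b^2 + 2*b - 8) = (b - 4)*(b - 2)*(b + 4)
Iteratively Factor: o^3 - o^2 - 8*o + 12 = (o - 2)*(o^2 + o - 6) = (o - 2)*(o + 3)*(o - 2)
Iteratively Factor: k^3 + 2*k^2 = (k)*(k^2 + 2*k) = k*(k + 2)*(k)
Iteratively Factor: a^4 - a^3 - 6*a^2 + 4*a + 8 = (a + 1)*(a^3 - 2*a^2 - 4*a + 8) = (a + 1)*(a + 2)*(a^2 - 4*a + 4) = (a - 2)*(a + 1)*(a + 2)*(a - 2)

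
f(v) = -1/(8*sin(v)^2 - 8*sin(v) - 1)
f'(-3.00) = 122.20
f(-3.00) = -3.47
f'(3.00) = 1.47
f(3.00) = 0.51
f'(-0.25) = -5.37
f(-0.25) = -0.68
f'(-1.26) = -0.04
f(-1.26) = -0.07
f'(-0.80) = -0.17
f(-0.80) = -0.11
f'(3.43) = 3.26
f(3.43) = -0.52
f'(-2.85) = 3.14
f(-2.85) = -0.51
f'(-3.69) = -0.03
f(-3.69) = 0.33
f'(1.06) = 0.81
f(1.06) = 0.53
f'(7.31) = 0.75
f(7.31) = 0.50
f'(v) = -(-16*sin(v)*cos(v) + 8*cos(v))/(8*sin(v)^2 - 8*sin(v) - 1)^2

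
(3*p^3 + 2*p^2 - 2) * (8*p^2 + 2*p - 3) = 24*p^5 + 22*p^4 - 5*p^3 - 22*p^2 - 4*p + 6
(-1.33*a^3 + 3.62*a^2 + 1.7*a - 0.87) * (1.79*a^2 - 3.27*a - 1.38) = -2.3807*a^5 + 10.8289*a^4 - 6.959*a^3 - 12.1119*a^2 + 0.4989*a + 1.2006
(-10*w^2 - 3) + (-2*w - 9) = -10*w^2 - 2*w - 12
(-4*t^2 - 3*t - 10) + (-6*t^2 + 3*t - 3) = -10*t^2 - 13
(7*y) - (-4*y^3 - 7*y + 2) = 4*y^3 + 14*y - 2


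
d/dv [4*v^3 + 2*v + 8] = 12*v^2 + 2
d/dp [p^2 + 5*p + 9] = 2*p + 5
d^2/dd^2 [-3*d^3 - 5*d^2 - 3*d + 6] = -18*d - 10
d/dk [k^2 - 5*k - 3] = 2*k - 5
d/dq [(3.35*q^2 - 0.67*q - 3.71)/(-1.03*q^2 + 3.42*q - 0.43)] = (10.7669*q^2 - 10.5236*q + 12.9763)/(1.0609*q^4 - 7.0452*q^3 + 12.5822*q^2 - 2.9412*q + 0.1849)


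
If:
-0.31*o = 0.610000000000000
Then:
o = -1.97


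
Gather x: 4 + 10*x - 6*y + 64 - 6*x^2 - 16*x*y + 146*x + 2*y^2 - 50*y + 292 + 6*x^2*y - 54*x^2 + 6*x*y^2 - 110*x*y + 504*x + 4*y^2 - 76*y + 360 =x^2*(6*y - 60) + x*(6*y^2 - 126*y + 660) + 6*y^2 - 132*y + 720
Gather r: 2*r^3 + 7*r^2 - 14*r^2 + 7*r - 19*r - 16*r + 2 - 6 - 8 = 2*r^3 - 7*r^2 - 28*r - 12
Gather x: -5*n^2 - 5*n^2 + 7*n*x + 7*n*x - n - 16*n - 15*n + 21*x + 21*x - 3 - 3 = -10*n^2 - 32*n + x*(14*n + 42) - 6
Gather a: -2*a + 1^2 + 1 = 2 - 2*a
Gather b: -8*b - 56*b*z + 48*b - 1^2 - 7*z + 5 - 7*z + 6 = b*(40 - 56*z) - 14*z + 10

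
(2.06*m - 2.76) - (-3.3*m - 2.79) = 5.36*m + 0.0300000000000002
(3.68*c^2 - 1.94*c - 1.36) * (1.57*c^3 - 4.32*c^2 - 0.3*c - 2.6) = 5.7776*c^5 - 18.9434*c^4 + 5.1416*c^3 - 3.1108*c^2 + 5.452*c + 3.536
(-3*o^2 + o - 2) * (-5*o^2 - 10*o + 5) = 15*o^4 + 25*o^3 - 15*o^2 + 25*o - 10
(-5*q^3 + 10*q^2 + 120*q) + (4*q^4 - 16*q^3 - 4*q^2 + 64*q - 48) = 4*q^4 - 21*q^3 + 6*q^2 + 184*q - 48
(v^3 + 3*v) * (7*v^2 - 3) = 7*v^5 + 18*v^3 - 9*v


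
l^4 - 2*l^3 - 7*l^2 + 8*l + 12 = (l - 3)*(l - 2)*(l + 1)*(l + 2)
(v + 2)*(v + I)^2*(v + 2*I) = v^4 + 2*v^3 + 4*I*v^3 - 5*v^2 + 8*I*v^2 - 10*v - 2*I*v - 4*I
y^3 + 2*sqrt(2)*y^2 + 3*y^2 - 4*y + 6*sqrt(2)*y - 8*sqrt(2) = (y - 1)*(y + 4)*(y + 2*sqrt(2))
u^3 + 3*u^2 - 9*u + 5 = (u - 1)^2*(u + 5)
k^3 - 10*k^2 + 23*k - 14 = (k - 7)*(k - 2)*(k - 1)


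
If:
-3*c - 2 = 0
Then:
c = -2/3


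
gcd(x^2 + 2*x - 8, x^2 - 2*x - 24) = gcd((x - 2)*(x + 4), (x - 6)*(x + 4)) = x + 4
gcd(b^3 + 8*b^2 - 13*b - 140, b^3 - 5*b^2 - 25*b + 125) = b + 5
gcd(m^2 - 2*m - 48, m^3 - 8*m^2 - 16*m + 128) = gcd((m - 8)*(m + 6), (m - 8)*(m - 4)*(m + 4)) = m - 8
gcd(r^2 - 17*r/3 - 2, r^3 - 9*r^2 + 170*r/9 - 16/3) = r - 6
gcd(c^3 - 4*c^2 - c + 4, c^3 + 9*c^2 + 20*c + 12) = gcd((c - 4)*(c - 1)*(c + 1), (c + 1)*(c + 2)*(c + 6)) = c + 1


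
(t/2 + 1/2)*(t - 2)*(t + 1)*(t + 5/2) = t^4/2 + 5*t^3/4 - 3*t^2/2 - 19*t/4 - 5/2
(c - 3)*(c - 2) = c^2 - 5*c + 6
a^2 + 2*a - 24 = (a - 4)*(a + 6)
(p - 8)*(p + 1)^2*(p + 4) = p^4 - 2*p^3 - 39*p^2 - 68*p - 32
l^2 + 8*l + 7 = (l + 1)*(l + 7)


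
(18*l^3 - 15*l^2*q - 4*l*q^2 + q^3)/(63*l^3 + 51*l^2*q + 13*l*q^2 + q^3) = (6*l^2 - 7*l*q + q^2)/(21*l^2 + 10*l*q + q^2)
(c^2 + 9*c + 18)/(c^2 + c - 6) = (c + 6)/(c - 2)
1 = 1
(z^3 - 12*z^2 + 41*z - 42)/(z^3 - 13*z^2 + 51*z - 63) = (z - 2)/(z - 3)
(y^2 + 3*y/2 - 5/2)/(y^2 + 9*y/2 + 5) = (y - 1)/(y + 2)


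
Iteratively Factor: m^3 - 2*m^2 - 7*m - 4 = (m + 1)*(m^2 - 3*m - 4) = (m - 4)*(m + 1)*(m + 1)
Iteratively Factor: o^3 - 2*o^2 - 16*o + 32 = (o - 4)*(o^2 + 2*o - 8) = (o - 4)*(o + 4)*(o - 2)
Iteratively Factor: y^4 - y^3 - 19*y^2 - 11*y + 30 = (y + 2)*(y^3 - 3*y^2 - 13*y + 15) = (y + 2)*(y + 3)*(y^2 - 6*y + 5) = (y - 1)*(y + 2)*(y + 3)*(y - 5)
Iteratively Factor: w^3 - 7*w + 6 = (w + 3)*(w^2 - 3*w + 2) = (w - 1)*(w + 3)*(w - 2)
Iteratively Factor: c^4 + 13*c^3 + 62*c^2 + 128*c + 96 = (c + 4)*(c^3 + 9*c^2 + 26*c + 24) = (c + 4)^2*(c^2 + 5*c + 6) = (c + 3)*(c + 4)^2*(c + 2)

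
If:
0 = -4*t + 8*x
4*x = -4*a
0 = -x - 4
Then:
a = 4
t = -8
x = -4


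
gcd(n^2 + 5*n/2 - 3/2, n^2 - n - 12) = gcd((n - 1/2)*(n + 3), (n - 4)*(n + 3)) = n + 3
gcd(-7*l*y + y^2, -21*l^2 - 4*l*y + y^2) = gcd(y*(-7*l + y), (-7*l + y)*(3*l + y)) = -7*l + y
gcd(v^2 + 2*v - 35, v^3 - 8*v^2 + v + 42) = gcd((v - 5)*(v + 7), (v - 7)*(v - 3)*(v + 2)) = 1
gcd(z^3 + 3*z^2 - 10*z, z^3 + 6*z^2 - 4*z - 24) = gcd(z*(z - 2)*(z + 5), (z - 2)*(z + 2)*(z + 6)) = z - 2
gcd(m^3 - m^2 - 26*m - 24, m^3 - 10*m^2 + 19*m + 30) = m^2 - 5*m - 6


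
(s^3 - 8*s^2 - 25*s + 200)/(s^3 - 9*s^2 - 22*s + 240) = (s - 5)/(s - 6)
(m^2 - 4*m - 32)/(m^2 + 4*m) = (m - 8)/m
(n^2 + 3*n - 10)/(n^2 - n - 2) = (n + 5)/(n + 1)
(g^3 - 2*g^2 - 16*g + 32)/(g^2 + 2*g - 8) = g - 4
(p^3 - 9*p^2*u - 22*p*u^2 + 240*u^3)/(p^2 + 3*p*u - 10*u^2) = (p^2 - 14*p*u + 48*u^2)/(p - 2*u)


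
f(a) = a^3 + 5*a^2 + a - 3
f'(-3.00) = -2.00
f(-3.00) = 12.00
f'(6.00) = 169.00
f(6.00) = 399.00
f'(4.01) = 89.34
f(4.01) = 145.89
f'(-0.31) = -1.81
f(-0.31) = -2.86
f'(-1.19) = -6.65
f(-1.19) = 1.21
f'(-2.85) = -3.13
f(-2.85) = 11.61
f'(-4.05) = 9.71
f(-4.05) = 8.53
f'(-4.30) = 13.47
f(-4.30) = 5.64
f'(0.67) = 9.05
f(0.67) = 0.22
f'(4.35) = 101.27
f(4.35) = 178.28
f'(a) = 3*a^2 + 10*a + 1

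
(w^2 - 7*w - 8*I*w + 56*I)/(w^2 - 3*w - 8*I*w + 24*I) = (w - 7)/(w - 3)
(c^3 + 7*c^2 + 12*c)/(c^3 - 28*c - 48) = c*(c + 3)/(c^2 - 4*c - 12)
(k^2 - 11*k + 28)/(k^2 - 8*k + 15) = (k^2 - 11*k + 28)/(k^2 - 8*k + 15)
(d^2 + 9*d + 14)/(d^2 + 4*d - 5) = (d^2 + 9*d + 14)/(d^2 + 4*d - 5)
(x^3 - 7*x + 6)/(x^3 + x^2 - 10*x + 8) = (x + 3)/(x + 4)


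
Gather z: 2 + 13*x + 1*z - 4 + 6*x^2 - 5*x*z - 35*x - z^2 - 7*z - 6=6*x^2 - 22*x - z^2 + z*(-5*x - 6) - 8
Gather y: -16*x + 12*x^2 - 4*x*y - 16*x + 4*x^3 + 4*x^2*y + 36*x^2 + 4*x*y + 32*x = 4*x^3 + 4*x^2*y + 48*x^2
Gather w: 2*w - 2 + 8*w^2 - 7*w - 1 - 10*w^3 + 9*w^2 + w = -10*w^3 + 17*w^2 - 4*w - 3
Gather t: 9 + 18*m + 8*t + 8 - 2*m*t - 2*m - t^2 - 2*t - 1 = 16*m - t^2 + t*(6 - 2*m) + 16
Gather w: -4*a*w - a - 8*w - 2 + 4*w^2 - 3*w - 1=-a + 4*w^2 + w*(-4*a - 11) - 3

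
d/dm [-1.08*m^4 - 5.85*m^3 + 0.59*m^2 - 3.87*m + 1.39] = -4.32*m^3 - 17.55*m^2 + 1.18*m - 3.87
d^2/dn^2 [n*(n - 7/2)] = 2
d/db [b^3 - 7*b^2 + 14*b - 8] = 3*b^2 - 14*b + 14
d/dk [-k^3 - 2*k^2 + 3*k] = -3*k^2 - 4*k + 3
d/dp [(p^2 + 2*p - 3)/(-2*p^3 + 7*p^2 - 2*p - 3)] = 2*(p^2 + 6*p - 6)/(4*p^4 - 20*p^3 + 13*p^2 + 30*p + 9)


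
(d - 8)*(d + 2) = d^2 - 6*d - 16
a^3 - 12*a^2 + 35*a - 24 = (a - 8)*(a - 3)*(a - 1)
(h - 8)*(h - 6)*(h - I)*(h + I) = h^4 - 14*h^3 + 49*h^2 - 14*h + 48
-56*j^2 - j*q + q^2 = (-8*j + q)*(7*j + q)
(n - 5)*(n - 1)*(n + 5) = n^3 - n^2 - 25*n + 25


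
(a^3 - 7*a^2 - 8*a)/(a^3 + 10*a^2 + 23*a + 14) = a*(a - 8)/(a^2 + 9*a + 14)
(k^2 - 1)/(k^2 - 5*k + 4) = (k + 1)/(k - 4)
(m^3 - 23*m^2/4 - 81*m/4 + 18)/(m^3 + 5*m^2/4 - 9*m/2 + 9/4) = (m - 8)/(m - 1)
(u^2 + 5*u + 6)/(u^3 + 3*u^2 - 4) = (u + 3)/(u^2 + u - 2)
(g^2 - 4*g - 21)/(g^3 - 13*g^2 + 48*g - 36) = (g^2 - 4*g - 21)/(g^3 - 13*g^2 + 48*g - 36)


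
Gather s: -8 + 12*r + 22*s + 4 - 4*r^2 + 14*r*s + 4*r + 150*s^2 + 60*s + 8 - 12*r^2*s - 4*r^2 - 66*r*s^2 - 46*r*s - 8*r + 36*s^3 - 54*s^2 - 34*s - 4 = -8*r^2 + 8*r + 36*s^3 + s^2*(96 - 66*r) + s*(-12*r^2 - 32*r + 48)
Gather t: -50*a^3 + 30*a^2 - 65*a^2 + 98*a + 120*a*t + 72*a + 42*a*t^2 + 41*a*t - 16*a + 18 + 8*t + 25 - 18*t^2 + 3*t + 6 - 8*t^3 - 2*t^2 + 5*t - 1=-50*a^3 - 35*a^2 + 154*a - 8*t^3 + t^2*(42*a - 20) + t*(161*a + 16) + 48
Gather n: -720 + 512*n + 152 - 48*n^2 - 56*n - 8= -48*n^2 + 456*n - 576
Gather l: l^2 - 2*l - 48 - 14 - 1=l^2 - 2*l - 63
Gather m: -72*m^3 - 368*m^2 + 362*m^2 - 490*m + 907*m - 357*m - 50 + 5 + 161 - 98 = -72*m^3 - 6*m^2 + 60*m + 18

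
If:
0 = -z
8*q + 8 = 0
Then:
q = -1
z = 0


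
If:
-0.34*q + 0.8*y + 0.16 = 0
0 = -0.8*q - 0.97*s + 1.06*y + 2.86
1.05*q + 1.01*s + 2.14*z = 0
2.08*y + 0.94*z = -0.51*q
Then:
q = 1.49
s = 2.19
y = 0.43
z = -1.77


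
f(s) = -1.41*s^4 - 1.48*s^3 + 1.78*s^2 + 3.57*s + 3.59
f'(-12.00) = 9067.41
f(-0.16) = 3.07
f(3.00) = -123.85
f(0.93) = 6.20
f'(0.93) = -1.50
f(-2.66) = -36.05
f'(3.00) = -177.99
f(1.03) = 5.95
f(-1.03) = 1.83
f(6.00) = -2057.95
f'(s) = -5.64*s^3 - 4.44*s^2 + 3.56*s + 3.57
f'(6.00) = -1353.15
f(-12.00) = -26463.25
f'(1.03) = -3.64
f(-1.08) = 1.76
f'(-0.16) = 2.91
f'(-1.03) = 1.36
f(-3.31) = -104.30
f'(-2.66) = 68.84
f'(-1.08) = 1.65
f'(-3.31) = 147.67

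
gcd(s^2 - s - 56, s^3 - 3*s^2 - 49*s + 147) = s + 7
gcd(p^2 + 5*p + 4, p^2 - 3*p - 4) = p + 1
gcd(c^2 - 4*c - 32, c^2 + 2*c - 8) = c + 4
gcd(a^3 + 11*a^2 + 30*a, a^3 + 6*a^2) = a^2 + 6*a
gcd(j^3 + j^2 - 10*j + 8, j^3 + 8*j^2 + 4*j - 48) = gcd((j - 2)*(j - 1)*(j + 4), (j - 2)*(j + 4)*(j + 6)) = j^2 + 2*j - 8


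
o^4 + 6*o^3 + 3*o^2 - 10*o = o*(o - 1)*(o + 2)*(o + 5)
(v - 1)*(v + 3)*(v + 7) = v^3 + 9*v^2 + 11*v - 21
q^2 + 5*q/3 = q*(q + 5/3)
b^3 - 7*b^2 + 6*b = b*(b - 6)*(b - 1)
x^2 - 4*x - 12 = (x - 6)*(x + 2)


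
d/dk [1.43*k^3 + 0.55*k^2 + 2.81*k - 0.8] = 4.29*k^2 + 1.1*k + 2.81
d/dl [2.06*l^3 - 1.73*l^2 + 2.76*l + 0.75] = 6.18*l^2 - 3.46*l + 2.76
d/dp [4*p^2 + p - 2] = 8*p + 1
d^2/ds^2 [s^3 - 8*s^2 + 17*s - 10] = 6*s - 16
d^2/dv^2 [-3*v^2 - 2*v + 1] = -6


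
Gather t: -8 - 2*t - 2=-2*t - 10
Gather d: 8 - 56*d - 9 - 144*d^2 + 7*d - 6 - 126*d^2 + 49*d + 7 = -270*d^2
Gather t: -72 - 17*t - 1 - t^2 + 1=-t^2 - 17*t - 72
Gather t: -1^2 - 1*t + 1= -t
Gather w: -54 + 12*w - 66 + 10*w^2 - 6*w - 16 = 10*w^2 + 6*w - 136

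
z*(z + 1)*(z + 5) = z^3 + 6*z^2 + 5*z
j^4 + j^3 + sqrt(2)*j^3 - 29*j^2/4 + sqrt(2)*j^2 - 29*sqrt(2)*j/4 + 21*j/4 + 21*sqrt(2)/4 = (j - 3/2)*(j - 1)*(j + 7/2)*(j + sqrt(2))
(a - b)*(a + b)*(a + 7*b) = a^3 + 7*a^2*b - a*b^2 - 7*b^3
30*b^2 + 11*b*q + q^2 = (5*b + q)*(6*b + q)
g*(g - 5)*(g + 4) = g^3 - g^2 - 20*g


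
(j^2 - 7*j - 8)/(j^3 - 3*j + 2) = (j^2 - 7*j - 8)/(j^3 - 3*j + 2)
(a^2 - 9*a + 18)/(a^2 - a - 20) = (-a^2 + 9*a - 18)/(-a^2 + a + 20)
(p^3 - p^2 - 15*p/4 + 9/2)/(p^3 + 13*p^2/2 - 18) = (p - 3/2)/(p + 6)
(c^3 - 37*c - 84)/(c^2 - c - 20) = (c^2 - 4*c - 21)/(c - 5)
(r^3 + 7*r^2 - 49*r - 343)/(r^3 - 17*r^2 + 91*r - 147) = (r^2 + 14*r + 49)/(r^2 - 10*r + 21)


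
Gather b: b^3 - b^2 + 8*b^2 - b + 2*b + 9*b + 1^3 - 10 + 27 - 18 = b^3 + 7*b^2 + 10*b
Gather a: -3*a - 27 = -3*a - 27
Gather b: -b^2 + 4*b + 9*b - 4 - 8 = -b^2 + 13*b - 12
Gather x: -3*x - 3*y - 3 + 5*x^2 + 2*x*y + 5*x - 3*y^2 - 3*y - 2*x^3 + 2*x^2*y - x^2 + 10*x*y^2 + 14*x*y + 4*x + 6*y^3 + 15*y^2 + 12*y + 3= -2*x^3 + x^2*(2*y + 4) + x*(10*y^2 + 16*y + 6) + 6*y^3 + 12*y^2 + 6*y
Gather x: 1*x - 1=x - 1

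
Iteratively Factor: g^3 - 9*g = (g + 3)*(g^2 - 3*g) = g*(g + 3)*(g - 3)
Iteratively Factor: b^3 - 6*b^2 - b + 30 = (b - 3)*(b^2 - 3*b - 10) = (b - 3)*(b + 2)*(b - 5)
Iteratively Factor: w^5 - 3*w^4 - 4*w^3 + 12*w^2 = (w + 2)*(w^4 - 5*w^3 + 6*w^2) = (w - 2)*(w + 2)*(w^3 - 3*w^2) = (w - 3)*(w - 2)*(w + 2)*(w^2) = w*(w - 3)*(w - 2)*(w + 2)*(w)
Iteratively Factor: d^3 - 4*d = (d)*(d^2 - 4) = d*(d - 2)*(d + 2)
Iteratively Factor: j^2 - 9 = (j + 3)*(j - 3)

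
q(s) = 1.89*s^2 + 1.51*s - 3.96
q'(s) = 3.78*s + 1.51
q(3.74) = 28.12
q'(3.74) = 15.65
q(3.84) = 29.71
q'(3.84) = 16.03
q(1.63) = 3.52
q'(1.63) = 7.67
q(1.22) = 0.70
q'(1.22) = 6.12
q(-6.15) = 58.24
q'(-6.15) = -21.74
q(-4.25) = 23.76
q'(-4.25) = -14.56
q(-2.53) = 4.32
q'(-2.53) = -8.05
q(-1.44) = -2.22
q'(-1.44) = -3.93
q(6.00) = 73.14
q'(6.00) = 24.19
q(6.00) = 73.14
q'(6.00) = 24.19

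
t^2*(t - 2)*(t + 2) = t^4 - 4*t^2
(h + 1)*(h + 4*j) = h^2 + 4*h*j + h + 4*j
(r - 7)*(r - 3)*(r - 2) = r^3 - 12*r^2 + 41*r - 42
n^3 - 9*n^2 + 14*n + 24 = (n - 6)*(n - 4)*(n + 1)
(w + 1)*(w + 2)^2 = w^3 + 5*w^2 + 8*w + 4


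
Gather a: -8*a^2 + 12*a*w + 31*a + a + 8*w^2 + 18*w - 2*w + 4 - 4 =-8*a^2 + a*(12*w + 32) + 8*w^2 + 16*w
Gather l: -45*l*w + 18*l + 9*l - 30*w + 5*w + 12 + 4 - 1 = l*(27 - 45*w) - 25*w + 15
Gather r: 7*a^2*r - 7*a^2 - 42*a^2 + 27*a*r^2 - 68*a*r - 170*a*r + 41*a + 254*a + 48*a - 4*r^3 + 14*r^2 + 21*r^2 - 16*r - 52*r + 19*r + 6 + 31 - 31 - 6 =-49*a^2 + 343*a - 4*r^3 + r^2*(27*a + 35) + r*(7*a^2 - 238*a - 49)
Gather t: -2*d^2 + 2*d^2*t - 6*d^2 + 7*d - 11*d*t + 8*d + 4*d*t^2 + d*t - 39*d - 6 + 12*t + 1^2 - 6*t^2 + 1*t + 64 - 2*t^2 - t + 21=-8*d^2 - 24*d + t^2*(4*d - 8) + t*(2*d^2 - 10*d + 12) + 80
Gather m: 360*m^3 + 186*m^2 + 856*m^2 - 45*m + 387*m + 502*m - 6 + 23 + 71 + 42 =360*m^3 + 1042*m^2 + 844*m + 130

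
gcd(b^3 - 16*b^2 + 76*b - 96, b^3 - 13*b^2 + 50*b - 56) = b - 2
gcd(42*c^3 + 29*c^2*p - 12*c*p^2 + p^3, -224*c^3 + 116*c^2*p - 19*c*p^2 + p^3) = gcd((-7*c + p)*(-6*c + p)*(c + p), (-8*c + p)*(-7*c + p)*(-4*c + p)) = -7*c + p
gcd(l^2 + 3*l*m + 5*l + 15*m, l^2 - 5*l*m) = 1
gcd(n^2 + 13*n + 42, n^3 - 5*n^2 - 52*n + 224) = n + 7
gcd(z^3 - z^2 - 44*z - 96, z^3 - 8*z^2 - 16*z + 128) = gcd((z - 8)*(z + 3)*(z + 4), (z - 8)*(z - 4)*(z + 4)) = z^2 - 4*z - 32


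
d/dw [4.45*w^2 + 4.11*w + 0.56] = 8.9*w + 4.11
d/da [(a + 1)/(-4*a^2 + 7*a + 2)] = (-4*a^2 + 7*a + (a + 1)*(8*a - 7) + 2)/(-4*a^2 + 7*a + 2)^2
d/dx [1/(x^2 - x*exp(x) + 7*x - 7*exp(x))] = (x*exp(x) - 2*x + 8*exp(x) - 7)/(x^2 - x*exp(x) + 7*x - 7*exp(x))^2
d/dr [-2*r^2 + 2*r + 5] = 2 - 4*r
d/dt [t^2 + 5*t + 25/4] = 2*t + 5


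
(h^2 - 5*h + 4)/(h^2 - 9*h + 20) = (h - 1)/(h - 5)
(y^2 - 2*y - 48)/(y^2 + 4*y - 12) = (y - 8)/(y - 2)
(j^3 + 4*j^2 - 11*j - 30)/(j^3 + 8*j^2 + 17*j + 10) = (j - 3)/(j + 1)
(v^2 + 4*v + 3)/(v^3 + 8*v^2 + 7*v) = (v + 3)/(v*(v + 7))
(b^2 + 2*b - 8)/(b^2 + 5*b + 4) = (b - 2)/(b + 1)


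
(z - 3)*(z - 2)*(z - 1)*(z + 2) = z^4 - 4*z^3 - z^2 + 16*z - 12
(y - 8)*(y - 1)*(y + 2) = y^3 - 7*y^2 - 10*y + 16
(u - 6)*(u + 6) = u^2 - 36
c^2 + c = c*(c + 1)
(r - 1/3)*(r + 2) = r^2 + 5*r/3 - 2/3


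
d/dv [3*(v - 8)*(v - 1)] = 6*v - 27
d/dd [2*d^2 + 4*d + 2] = 4*d + 4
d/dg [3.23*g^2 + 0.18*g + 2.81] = 6.46*g + 0.18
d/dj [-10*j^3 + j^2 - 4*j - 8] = -30*j^2 + 2*j - 4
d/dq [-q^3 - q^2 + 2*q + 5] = -3*q^2 - 2*q + 2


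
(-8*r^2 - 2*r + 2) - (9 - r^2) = -7*r^2 - 2*r - 7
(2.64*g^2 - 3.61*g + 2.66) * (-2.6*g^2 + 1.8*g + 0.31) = -6.864*g^4 + 14.138*g^3 - 12.5956*g^2 + 3.6689*g + 0.8246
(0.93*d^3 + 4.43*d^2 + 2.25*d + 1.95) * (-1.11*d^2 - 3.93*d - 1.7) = -1.0323*d^5 - 8.5722*d^4 - 21.4884*d^3 - 18.538*d^2 - 11.4885*d - 3.315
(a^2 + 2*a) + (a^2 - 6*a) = 2*a^2 - 4*a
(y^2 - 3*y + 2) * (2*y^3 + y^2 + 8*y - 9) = 2*y^5 - 5*y^4 + 9*y^3 - 31*y^2 + 43*y - 18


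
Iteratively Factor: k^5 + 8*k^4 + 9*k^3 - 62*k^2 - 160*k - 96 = (k + 4)*(k^4 + 4*k^3 - 7*k^2 - 34*k - 24) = (k - 3)*(k + 4)*(k^3 + 7*k^2 + 14*k + 8) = (k - 3)*(k + 2)*(k + 4)*(k^2 + 5*k + 4) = (k - 3)*(k + 2)*(k + 4)^2*(k + 1)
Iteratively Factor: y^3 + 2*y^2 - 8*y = (y + 4)*(y^2 - 2*y) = y*(y + 4)*(y - 2)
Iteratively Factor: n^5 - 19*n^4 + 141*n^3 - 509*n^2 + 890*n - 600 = (n - 2)*(n^4 - 17*n^3 + 107*n^2 - 295*n + 300) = (n - 5)*(n - 2)*(n^3 - 12*n^2 + 47*n - 60) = (n - 5)*(n - 4)*(n - 2)*(n^2 - 8*n + 15) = (n - 5)*(n - 4)*(n - 3)*(n - 2)*(n - 5)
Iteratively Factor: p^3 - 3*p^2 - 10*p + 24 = (p + 3)*(p^2 - 6*p + 8) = (p - 2)*(p + 3)*(p - 4)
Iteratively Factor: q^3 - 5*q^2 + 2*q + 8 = (q - 4)*(q^2 - q - 2) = (q - 4)*(q + 1)*(q - 2)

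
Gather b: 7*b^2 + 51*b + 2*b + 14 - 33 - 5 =7*b^2 + 53*b - 24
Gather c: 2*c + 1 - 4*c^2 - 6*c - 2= -4*c^2 - 4*c - 1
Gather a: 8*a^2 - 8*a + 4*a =8*a^2 - 4*a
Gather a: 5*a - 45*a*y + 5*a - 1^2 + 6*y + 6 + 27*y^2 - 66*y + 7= a*(10 - 45*y) + 27*y^2 - 60*y + 12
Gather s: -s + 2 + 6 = 8 - s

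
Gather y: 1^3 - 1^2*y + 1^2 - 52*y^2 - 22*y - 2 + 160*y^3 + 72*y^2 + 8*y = 160*y^3 + 20*y^2 - 15*y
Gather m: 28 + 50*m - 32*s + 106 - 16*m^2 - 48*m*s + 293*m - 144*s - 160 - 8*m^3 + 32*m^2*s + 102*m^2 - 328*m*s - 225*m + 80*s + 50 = -8*m^3 + m^2*(32*s + 86) + m*(118 - 376*s) - 96*s + 24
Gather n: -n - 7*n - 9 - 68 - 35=-8*n - 112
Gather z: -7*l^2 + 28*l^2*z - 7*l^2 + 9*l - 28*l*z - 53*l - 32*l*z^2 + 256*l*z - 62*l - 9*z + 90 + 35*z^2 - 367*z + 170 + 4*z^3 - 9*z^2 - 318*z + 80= -14*l^2 - 106*l + 4*z^3 + z^2*(26 - 32*l) + z*(28*l^2 + 228*l - 694) + 340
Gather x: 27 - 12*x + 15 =42 - 12*x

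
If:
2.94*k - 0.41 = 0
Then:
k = 0.14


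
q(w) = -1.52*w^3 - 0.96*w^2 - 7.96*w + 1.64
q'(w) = -4.56*w^2 - 1.92*w - 7.96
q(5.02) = -254.80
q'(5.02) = -132.51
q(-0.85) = 8.65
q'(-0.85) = -9.62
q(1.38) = -15.17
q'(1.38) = -19.29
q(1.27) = -13.13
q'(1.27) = -17.75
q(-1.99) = 25.66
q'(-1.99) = -22.20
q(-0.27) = 3.75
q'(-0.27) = -7.77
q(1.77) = -23.89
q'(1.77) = -25.64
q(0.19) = 0.08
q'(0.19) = -8.49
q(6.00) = -409.00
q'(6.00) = -183.64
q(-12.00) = 2585.48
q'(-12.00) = -641.56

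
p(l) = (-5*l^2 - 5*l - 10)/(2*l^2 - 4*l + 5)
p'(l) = (4 - 4*l)*(-5*l^2 - 5*l - 10)/(2*l^2 - 4*l + 5)^2 + (-10*l - 5)/(2*l^2 - 4*l + 5) = 5*(6*l^2 - 2*l - 13)/(4*l^4 - 16*l^3 + 36*l^2 - 40*l + 25)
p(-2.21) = -0.99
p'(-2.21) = 0.19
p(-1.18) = -0.88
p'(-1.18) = -0.07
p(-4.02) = -1.32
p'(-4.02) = 0.16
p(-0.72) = -1.01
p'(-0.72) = -0.53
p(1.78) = -8.24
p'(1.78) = 0.69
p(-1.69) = -0.91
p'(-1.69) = 0.12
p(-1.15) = -0.89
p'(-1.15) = -0.09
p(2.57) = -7.05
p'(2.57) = 1.71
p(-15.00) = -2.06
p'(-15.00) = 0.03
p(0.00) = -2.00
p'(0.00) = -2.60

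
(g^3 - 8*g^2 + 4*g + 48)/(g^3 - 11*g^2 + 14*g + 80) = (g^2 - 10*g + 24)/(g^2 - 13*g + 40)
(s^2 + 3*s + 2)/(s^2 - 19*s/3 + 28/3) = 3*(s^2 + 3*s + 2)/(3*s^2 - 19*s + 28)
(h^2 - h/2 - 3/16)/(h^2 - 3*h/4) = (h + 1/4)/h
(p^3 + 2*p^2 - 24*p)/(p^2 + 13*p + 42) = p*(p - 4)/(p + 7)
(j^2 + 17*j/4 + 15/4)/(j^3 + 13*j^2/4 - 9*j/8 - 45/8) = 2*(4*j + 5)/(8*j^2 + 2*j - 15)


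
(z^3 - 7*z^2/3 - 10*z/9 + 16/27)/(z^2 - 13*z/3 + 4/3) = (z^2 - 2*z - 16/9)/(z - 4)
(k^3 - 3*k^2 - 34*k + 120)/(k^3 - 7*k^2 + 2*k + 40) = (k + 6)/(k + 2)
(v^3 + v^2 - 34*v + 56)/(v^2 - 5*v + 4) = (v^2 + 5*v - 14)/(v - 1)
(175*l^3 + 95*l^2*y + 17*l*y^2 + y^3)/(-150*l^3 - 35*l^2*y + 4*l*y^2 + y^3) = (7*l + y)/(-6*l + y)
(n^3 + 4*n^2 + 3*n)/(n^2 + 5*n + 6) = n*(n + 1)/(n + 2)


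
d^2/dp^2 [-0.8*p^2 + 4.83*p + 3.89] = -1.60000000000000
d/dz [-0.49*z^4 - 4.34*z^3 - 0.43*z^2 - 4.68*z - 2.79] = -1.96*z^3 - 13.02*z^2 - 0.86*z - 4.68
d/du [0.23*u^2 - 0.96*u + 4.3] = 0.46*u - 0.96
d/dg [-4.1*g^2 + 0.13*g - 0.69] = 0.13 - 8.2*g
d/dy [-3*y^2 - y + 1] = -6*y - 1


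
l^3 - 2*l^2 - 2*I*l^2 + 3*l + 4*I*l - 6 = (l - 2)*(l - 3*I)*(l + I)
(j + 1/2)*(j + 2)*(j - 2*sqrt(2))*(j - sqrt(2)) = j^4 - 3*sqrt(2)*j^3 + 5*j^3/2 - 15*sqrt(2)*j^2/2 + 5*j^2 - 3*sqrt(2)*j + 10*j + 4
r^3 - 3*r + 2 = (r - 1)^2*(r + 2)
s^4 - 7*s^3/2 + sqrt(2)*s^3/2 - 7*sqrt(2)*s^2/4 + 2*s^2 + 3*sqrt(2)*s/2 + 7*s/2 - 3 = (s - 2)*(s - 3/2)*(s - sqrt(2)/2)*(s + sqrt(2))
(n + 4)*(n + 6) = n^2 + 10*n + 24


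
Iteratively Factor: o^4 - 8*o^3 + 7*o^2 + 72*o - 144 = (o - 4)*(o^3 - 4*o^2 - 9*o + 36) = (o - 4)*(o + 3)*(o^2 - 7*o + 12) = (o - 4)*(o - 3)*(o + 3)*(o - 4)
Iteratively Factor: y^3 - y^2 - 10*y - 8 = (y - 4)*(y^2 + 3*y + 2) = (y - 4)*(y + 1)*(y + 2)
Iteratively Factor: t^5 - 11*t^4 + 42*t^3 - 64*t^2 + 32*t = (t)*(t^4 - 11*t^3 + 42*t^2 - 64*t + 32) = t*(t - 4)*(t^3 - 7*t^2 + 14*t - 8) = t*(t - 4)*(t - 1)*(t^2 - 6*t + 8) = t*(t - 4)*(t - 2)*(t - 1)*(t - 4)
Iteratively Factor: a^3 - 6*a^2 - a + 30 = (a - 3)*(a^2 - 3*a - 10) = (a - 5)*(a - 3)*(a + 2)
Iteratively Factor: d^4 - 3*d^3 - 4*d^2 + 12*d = (d - 2)*(d^3 - d^2 - 6*d) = (d - 3)*(d - 2)*(d^2 + 2*d) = (d - 3)*(d - 2)*(d + 2)*(d)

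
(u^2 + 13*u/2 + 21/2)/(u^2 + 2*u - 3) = (u + 7/2)/(u - 1)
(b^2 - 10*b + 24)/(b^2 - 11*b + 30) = (b - 4)/(b - 5)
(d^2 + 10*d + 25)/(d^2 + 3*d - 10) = (d + 5)/(d - 2)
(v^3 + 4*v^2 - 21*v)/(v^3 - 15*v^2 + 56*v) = (v^2 + 4*v - 21)/(v^2 - 15*v + 56)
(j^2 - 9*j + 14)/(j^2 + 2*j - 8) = (j - 7)/(j + 4)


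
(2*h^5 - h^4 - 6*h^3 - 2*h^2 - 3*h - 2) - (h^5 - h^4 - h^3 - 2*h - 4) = h^5 - 5*h^3 - 2*h^2 - h + 2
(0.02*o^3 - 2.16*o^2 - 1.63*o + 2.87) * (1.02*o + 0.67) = 0.0204*o^4 - 2.1898*o^3 - 3.1098*o^2 + 1.8353*o + 1.9229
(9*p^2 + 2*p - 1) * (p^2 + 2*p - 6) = 9*p^4 + 20*p^3 - 51*p^2 - 14*p + 6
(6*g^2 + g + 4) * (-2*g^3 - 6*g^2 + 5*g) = -12*g^5 - 38*g^4 + 16*g^3 - 19*g^2 + 20*g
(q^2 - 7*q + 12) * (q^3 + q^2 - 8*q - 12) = q^5 - 6*q^4 - 3*q^3 + 56*q^2 - 12*q - 144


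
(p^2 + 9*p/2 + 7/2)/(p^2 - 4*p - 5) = (p + 7/2)/(p - 5)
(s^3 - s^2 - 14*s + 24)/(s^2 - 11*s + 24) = (s^2 + 2*s - 8)/(s - 8)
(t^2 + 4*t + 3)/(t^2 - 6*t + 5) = (t^2 + 4*t + 3)/(t^2 - 6*t + 5)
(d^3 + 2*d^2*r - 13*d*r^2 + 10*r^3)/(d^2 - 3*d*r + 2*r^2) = d + 5*r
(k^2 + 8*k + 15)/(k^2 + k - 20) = (k + 3)/(k - 4)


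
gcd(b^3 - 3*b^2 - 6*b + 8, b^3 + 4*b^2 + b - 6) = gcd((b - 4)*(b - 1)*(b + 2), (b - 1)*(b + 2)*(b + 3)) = b^2 + b - 2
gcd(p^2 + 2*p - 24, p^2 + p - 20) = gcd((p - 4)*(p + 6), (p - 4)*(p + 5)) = p - 4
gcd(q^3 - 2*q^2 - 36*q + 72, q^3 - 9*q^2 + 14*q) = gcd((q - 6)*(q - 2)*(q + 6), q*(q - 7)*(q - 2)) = q - 2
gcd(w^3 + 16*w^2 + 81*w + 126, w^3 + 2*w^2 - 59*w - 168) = w^2 + 10*w + 21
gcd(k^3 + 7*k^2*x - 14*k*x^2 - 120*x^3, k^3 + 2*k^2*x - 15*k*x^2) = k + 5*x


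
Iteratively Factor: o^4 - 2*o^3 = (o)*(o^3 - 2*o^2) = o^2*(o^2 - 2*o) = o^2*(o - 2)*(o)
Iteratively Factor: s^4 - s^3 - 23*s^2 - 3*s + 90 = (s - 5)*(s^3 + 4*s^2 - 3*s - 18) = (s - 5)*(s + 3)*(s^2 + s - 6) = (s - 5)*(s - 2)*(s + 3)*(s + 3)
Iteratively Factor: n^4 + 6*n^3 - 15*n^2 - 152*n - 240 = (n + 3)*(n^3 + 3*n^2 - 24*n - 80) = (n + 3)*(n + 4)*(n^2 - n - 20) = (n - 5)*(n + 3)*(n + 4)*(n + 4)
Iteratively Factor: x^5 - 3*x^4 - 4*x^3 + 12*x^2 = (x - 2)*(x^4 - x^3 - 6*x^2) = (x - 3)*(x - 2)*(x^3 + 2*x^2) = x*(x - 3)*(x - 2)*(x^2 + 2*x) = x^2*(x - 3)*(x - 2)*(x + 2)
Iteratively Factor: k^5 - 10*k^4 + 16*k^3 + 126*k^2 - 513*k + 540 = (k - 3)*(k^4 - 7*k^3 - 5*k^2 + 111*k - 180) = (k - 3)^2*(k^3 - 4*k^2 - 17*k + 60) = (k - 3)^3*(k^2 - k - 20) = (k - 5)*(k - 3)^3*(k + 4)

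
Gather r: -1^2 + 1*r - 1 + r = 2*r - 2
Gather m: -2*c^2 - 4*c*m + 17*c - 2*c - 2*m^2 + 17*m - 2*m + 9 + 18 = -2*c^2 + 15*c - 2*m^2 + m*(15 - 4*c) + 27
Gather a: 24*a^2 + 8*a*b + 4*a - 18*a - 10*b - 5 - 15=24*a^2 + a*(8*b - 14) - 10*b - 20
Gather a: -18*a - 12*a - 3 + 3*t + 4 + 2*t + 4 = -30*a + 5*t + 5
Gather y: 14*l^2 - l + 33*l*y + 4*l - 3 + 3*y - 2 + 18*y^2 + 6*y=14*l^2 + 3*l + 18*y^2 + y*(33*l + 9) - 5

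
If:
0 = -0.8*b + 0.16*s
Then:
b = 0.2*s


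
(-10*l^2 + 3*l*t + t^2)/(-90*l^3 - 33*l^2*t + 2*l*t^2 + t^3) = (-2*l + t)/(-18*l^2 - 3*l*t + t^2)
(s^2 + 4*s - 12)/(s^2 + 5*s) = (s^2 + 4*s - 12)/(s*(s + 5))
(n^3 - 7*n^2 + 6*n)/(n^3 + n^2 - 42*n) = (n - 1)/(n + 7)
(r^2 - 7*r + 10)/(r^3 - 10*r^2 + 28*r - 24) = (r - 5)/(r^2 - 8*r + 12)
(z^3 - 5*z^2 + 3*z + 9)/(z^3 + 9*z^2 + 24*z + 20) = (z^3 - 5*z^2 + 3*z + 9)/(z^3 + 9*z^2 + 24*z + 20)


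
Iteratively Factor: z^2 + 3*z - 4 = (z + 4)*(z - 1)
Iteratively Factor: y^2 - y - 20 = (y - 5)*(y + 4)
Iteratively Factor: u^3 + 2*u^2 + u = (u)*(u^2 + 2*u + 1) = u*(u + 1)*(u + 1)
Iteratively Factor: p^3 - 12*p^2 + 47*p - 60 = (p - 5)*(p^2 - 7*p + 12) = (p - 5)*(p - 4)*(p - 3)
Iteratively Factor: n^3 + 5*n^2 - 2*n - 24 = (n + 3)*(n^2 + 2*n - 8) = (n + 3)*(n + 4)*(n - 2)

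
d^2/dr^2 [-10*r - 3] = 0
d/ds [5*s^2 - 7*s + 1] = 10*s - 7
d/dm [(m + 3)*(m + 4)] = 2*m + 7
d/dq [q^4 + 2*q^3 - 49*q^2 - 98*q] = 4*q^3 + 6*q^2 - 98*q - 98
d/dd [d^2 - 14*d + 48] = 2*d - 14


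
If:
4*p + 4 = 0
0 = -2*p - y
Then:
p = -1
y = 2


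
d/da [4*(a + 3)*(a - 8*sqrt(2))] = 8*a - 32*sqrt(2) + 12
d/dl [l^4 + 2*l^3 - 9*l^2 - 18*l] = 4*l^3 + 6*l^2 - 18*l - 18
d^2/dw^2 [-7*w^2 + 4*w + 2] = -14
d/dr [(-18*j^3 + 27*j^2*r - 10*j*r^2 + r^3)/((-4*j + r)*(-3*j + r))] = (22*j^2 - 8*j*r + r^2)/(16*j^2 - 8*j*r + r^2)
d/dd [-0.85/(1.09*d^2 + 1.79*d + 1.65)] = (1.853*d + 1.5215)/(1.09*d^2 + 1.79*d + 1.65)^2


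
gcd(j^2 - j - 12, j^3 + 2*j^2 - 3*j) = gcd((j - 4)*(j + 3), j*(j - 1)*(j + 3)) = j + 3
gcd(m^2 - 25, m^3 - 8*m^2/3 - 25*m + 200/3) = m^2 - 25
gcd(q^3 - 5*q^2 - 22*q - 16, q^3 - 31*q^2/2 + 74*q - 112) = q - 8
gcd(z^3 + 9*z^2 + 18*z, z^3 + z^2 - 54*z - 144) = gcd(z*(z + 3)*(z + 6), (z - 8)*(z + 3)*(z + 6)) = z^2 + 9*z + 18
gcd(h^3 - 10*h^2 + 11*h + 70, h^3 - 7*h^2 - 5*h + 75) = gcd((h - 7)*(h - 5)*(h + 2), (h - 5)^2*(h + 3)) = h - 5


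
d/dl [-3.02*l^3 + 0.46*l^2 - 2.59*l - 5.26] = -9.06*l^2 + 0.92*l - 2.59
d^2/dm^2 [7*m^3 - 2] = 42*m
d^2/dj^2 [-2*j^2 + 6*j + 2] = -4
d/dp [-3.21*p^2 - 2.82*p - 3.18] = -6.42*p - 2.82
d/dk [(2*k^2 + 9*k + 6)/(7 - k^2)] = (9*k^2 + 40*k + 63)/(k^4 - 14*k^2 + 49)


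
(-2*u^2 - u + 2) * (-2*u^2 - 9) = 4*u^4 + 2*u^3 + 14*u^2 + 9*u - 18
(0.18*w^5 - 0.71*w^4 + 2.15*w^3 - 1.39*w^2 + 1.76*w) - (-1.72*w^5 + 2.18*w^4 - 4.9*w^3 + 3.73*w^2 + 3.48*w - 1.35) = 1.9*w^5 - 2.89*w^4 + 7.05*w^3 - 5.12*w^2 - 1.72*w + 1.35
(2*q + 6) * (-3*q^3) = -6*q^4 - 18*q^3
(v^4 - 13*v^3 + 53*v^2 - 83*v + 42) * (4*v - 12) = 4*v^5 - 64*v^4 + 368*v^3 - 968*v^2 + 1164*v - 504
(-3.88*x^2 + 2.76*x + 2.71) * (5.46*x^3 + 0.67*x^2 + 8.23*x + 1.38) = -21.1848*x^5 + 12.47*x^4 - 15.2866*x^3 + 19.1761*x^2 + 26.1121*x + 3.7398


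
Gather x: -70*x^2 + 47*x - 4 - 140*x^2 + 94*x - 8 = -210*x^2 + 141*x - 12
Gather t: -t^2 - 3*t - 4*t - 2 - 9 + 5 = -t^2 - 7*t - 6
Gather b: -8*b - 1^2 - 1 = -8*b - 2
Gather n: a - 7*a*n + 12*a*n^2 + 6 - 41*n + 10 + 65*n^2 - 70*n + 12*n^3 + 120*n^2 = a + 12*n^3 + n^2*(12*a + 185) + n*(-7*a - 111) + 16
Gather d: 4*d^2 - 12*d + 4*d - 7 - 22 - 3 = 4*d^2 - 8*d - 32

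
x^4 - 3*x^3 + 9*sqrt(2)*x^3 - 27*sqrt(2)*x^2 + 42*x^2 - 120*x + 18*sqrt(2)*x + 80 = (x - 2)*(x - 1)*(x + 4*sqrt(2))*(x + 5*sqrt(2))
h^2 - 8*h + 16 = (h - 4)^2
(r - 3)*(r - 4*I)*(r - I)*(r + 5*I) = r^4 - 3*r^3 + 21*r^2 - 63*r - 20*I*r + 60*I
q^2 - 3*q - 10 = (q - 5)*(q + 2)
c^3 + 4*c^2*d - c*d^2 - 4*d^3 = (c - d)*(c + d)*(c + 4*d)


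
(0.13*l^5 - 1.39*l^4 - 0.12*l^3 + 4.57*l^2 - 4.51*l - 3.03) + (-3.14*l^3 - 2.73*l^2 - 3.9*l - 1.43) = 0.13*l^5 - 1.39*l^4 - 3.26*l^3 + 1.84*l^2 - 8.41*l - 4.46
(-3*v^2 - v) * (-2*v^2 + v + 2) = 6*v^4 - v^3 - 7*v^2 - 2*v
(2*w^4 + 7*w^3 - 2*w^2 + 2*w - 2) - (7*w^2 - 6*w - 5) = 2*w^4 + 7*w^3 - 9*w^2 + 8*w + 3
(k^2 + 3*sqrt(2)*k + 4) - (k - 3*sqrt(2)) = k^2 - k + 3*sqrt(2)*k + 4 + 3*sqrt(2)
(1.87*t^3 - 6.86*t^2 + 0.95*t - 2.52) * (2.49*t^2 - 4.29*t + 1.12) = 4.6563*t^5 - 25.1037*t^4 + 33.8893*t^3 - 18.0335*t^2 + 11.8748*t - 2.8224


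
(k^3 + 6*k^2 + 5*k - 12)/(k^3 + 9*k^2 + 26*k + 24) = (k - 1)/(k + 2)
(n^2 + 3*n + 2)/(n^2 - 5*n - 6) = (n + 2)/(n - 6)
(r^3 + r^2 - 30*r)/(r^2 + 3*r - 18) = r*(r - 5)/(r - 3)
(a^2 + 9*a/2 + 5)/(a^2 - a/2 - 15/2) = (a + 2)/(a - 3)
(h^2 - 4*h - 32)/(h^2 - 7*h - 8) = (h + 4)/(h + 1)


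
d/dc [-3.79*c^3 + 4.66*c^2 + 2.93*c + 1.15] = -11.37*c^2 + 9.32*c + 2.93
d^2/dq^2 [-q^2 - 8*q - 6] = -2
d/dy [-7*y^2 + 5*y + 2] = 5 - 14*y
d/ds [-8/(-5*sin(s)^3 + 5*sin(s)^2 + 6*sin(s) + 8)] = 8*(-15*sin(s)^2 + 10*sin(s) + 6)*cos(s)/(-5*sin(s)^3 + 5*sin(s)^2 + 6*sin(s) + 8)^2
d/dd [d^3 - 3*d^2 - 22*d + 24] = 3*d^2 - 6*d - 22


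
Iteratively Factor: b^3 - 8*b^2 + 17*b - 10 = (b - 5)*(b^2 - 3*b + 2) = (b - 5)*(b - 1)*(b - 2)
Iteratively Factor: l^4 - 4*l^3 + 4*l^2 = (l - 2)*(l^3 - 2*l^2) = l*(l - 2)*(l^2 - 2*l) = l*(l - 2)^2*(l)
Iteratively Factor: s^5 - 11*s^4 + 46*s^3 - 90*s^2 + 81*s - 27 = (s - 3)*(s^4 - 8*s^3 + 22*s^2 - 24*s + 9) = (s - 3)*(s - 1)*(s^3 - 7*s^2 + 15*s - 9) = (s - 3)^2*(s - 1)*(s^2 - 4*s + 3) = (s - 3)^2*(s - 1)^2*(s - 3)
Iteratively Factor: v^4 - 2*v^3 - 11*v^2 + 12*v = (v + 3)*(v^3 - 5*v^2 + 4*v) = (v - 4)*(v + 3)*(v^2 - v) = (v - 4)*(v - 1)*(v + 3)*(v)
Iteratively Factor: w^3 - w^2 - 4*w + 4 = (w - 2)*(w^2 + w - 2) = (w - 2)*(w - 1)*(w + 2)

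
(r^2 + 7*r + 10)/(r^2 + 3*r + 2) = (r + 5)/(r + 1)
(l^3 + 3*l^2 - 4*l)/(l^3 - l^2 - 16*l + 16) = l/(l - 4)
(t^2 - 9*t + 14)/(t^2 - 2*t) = (t - 7)/t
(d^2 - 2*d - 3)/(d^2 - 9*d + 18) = (d + 1)/(d - 6)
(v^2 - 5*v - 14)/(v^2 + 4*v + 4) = (v - 7)/(v + 2)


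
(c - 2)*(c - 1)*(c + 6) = c^3 + 3*c^2 - 16*c + 12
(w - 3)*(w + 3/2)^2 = w^3 - 27*w/4 - 27/4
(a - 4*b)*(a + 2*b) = a^2 - 2*a*b - 8*b^2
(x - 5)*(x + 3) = x^2 - 2*x - 15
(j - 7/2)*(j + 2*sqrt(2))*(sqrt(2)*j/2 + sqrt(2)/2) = sqrt(2)*j^3/2 - 5*sqrt(2)*j^2/4 + 2*j^2 - 5*j - 7*sqrt(2)*j/4 - 7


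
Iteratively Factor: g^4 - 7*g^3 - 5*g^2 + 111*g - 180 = (g - 5)*(g^3 - 2*g^2 - 15*g + 36) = (g - 5)*(g - 3)*(g^2 + g - 12) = (g - 5)*(g - 3)*(g + 4)*(g - 3)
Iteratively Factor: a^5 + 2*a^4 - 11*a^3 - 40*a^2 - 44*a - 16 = (a + 1)*(a^4 + a^3 - 12*a^2 - 28*a - 16) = (a - 4)*(a + 1)*(a^3 + 5*a^2 + 8*a + 4) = (a - 4)*(a + 1)*(a + 2)*(a^2 + 3*a + 2) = (a - 4)*(a + 1)*(a + 2)^2*(a + 1)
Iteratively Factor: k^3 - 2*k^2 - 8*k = (k - 4)*(k^2 + 2*k) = k*(k - 4)*(k + 2)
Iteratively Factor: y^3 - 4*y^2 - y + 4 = (y + 1)*(y^2 - 5*y + 4) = (y - 4)*(y + 1)*(y - 1)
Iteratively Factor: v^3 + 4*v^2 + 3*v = (v)*(v^2 + 4*v + 3) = v*(v + 1)*(v + 3)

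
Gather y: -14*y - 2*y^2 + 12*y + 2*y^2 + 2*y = 0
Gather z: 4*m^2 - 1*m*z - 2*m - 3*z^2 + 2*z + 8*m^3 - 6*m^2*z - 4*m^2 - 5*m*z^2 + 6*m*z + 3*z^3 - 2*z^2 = 8*m^3 - 2*m + 3*z^3 + z^2*(-5*m - 5) + z*(-6*m^2 + 5*m + 2)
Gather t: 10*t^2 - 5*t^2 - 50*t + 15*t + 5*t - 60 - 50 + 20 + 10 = 5*t^2 - 30*t - 80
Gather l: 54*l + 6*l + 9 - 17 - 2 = 60*l - 10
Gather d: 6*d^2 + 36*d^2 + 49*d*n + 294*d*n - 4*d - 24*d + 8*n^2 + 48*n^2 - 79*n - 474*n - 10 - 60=42*d^2 + d*(343*n - 28) + 56*n^2 - 553*n - 70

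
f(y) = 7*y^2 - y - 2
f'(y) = 14*y - 1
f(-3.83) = 104.51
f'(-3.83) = -54.62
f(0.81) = 1.78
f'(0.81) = 10.34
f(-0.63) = 1.41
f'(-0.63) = -9.82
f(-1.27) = 10.56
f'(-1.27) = -18.78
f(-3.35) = 79.91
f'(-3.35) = -47.90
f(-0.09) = -1.85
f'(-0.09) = -2.26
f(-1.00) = 6.00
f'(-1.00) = -15.00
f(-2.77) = 54.48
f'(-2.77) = -39.78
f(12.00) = 994.00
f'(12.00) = 167.00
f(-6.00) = 256.00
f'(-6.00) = -85.00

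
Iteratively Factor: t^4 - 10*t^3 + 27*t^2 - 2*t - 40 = (t - 4)*(t^3 - 6*t^2 + 3*t + 10) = (t - 4)*(t - 2)*(t^2 - 4*t - 5) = (t - 4)*(t - 2)*(t + 1)*(t - 5)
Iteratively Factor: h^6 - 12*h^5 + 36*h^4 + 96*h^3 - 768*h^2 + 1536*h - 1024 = (h + 4)*(h^5 - 16*h^4 + 100*h^3 - 304*h^2 + 448*h - 256) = (h - 4)*(h + 4)*(h^4 - 12*h^3 + 52*h^2 - 96*h + 64) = (h - 4)^2*(h + 4)*(h^3 - 8*h^2 + 20*h - 16) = (h - 4)^2*(h - 2)*(h + 4)*(h^2 - 6*h + 8) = (h - 4)^3*(h - 2)*(h + 4)*(h - 2)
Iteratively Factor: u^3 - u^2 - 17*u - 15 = (u + 1)*(u^2 - 2*u - 15) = (u - 5)*(u + 1)*(u + 3)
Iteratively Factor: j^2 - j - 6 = (j - 3)*(j + 2)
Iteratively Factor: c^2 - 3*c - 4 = (c - 4)*(c + 1)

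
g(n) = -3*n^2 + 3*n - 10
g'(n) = 3 - 6*n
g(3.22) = -31.45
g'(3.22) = -16.32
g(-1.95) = -27.26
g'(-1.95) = 14.70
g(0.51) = -9.25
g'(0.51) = -0.06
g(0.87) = -9.66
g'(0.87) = -2.22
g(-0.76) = -14.01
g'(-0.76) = 7.56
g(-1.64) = -22.99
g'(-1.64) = 12.84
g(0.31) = -9.36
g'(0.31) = 1.14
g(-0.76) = -14.01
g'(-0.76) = 7.56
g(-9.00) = -280.00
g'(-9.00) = 57.00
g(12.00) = -406.00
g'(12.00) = -69.00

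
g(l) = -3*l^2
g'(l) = -6*l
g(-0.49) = -0.72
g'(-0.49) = 2.94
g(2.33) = -16.29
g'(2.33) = -13.98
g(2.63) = -20.75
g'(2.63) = -15.78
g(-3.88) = -45.16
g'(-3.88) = 23.28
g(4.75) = -67.69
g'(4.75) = -28.50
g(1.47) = -6.48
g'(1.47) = -8.82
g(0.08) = -0.02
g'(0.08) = -0.48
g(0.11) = -0.04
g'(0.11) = -0.66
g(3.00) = -27.00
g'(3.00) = -18.00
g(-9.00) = -243.00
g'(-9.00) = 54.00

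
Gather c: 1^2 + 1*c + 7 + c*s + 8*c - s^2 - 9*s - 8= c*(s + 9) - s^2 - 9*s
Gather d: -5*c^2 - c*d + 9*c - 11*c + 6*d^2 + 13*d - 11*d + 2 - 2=-5*c^2 - 2*c + 6*d^2 + d*(2 - c)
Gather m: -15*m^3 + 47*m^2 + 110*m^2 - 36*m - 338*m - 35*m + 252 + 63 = -15*m^3 + 157*m^2 - 409*m + 315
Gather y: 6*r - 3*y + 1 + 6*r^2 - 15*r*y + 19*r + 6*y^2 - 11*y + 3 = 6*r^2 + 25*r + 6*y^2 + y*(-15*r - 14) + 4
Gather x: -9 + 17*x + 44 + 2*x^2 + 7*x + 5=2*x^2 + 24*x + 40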